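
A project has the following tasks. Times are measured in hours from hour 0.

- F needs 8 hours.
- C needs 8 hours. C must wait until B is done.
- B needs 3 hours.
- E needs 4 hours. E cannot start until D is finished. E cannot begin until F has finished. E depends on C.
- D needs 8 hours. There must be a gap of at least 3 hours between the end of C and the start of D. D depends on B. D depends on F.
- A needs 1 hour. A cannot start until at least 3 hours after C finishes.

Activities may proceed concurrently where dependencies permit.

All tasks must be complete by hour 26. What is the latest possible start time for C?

To finish by hour 26, A (duration 1) must start no later than hour 25.
Nothing follows E; the deadline of hour 26 is its only limit. It must start by 26 − 4 = hour 22.
D must finish before E (must start by hour 22). With an 8-hour duration, D must start by 22 − 8 = hour 14.
C feeds A (must start by hour 25, minus 3-hour gap → hour 22); D (must start by hour 14, minus 3-hour gap → hour 11); E (must start by hour 22). Taking the minimum, C must finish by hour 11 and start by 11 − 8 = hour 3.

3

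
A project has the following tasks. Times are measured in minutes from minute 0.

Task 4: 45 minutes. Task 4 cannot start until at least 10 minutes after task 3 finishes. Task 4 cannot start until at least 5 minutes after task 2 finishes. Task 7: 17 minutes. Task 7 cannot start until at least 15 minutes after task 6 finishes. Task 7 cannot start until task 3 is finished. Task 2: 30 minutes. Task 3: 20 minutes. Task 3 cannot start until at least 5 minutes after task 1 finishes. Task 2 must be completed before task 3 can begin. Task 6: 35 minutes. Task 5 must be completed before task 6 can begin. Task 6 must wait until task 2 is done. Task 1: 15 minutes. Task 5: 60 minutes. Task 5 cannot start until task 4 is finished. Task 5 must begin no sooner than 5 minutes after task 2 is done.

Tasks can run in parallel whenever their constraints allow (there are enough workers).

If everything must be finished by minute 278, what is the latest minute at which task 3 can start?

Nothing follows task 7; the deadline of minute 278 is its only limit. It must start by 278 − 17 = minute 261.
Since task 7 (must start by minute 261, minus 15-minute gap → minute 246) depends on it, task 6 must finish by minute 246. Backing off its 35-minute duration gives a latest start of minute 211.
Task 5 feeds into task 6 (must start by minute 211); so task 5 must finish by minute 211 and therefore start by minute 151.
Task 4 feeds into task 5 (must start by minute 151); so task 4 must finish by minute 151 and therefore start by minute 106.
Task 3 has several dependents: task 4 (must start by minute 106, minus 10-minute gap → minute 96); task 7 (must start by minute 261). The earliest of those limits is minute 96, so task 3 must start by 96 − 20 = minute 76.

76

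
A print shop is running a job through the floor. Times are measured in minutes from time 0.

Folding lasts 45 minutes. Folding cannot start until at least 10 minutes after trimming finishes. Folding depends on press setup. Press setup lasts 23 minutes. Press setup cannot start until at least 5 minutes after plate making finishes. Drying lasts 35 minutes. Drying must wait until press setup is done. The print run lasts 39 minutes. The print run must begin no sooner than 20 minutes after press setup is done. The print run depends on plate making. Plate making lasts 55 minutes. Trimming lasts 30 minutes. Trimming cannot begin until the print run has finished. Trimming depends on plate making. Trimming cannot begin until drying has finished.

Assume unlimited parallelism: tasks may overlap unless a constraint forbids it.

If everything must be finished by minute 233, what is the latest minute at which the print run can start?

109

Nothing follows folding; the deadline of minute 233 is its only limit. It must start by 233 − 45 = minute 188.
Trimming feeds into folding (must start by minute 188, minus 10-minute gap → minute 178); so trimming must finish by minute 178 and therefore start by minute 148.
Since trimming (must start by minute 148) depends on it, the print run must finish by minute 148. Backing off its 39-minute duration gives a latest start of minute 109.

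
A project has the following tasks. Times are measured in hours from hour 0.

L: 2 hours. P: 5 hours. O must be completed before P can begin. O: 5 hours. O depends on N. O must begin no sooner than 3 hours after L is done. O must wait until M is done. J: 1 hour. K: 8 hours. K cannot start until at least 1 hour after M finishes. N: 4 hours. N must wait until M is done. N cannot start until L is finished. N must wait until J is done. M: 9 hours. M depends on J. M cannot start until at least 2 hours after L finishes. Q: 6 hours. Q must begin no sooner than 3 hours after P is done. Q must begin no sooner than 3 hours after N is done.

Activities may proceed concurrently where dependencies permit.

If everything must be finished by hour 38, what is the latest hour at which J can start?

5

K must finish by hour 38; it takes 8 hours, so it must start by 38 − 8 = hour 30.
Nothing follows Q; the deadline of hour 38 is its only limit. It must start by 38 − 6 = hour 32.
P has to be done before Q (must start by hour 32, minus 3-hour gap → hour 29). That means finishing by hour 29, i.e. starting by 29 − 5 = hour 24.
O must finish before P (must start by hour 24). With a 5-hour duration, O must start by 24 − 5 = hour 19.
N must finish in time for O (must start by hour 19); Q (must start by hour 32, minus 3-hour gap → hour 29). The tightest is hour 19, so N must start by 19 − 4 = hour 15.
M feeds K (must start by hour 30, minus 1-hour gap → hour 29); N (must start by hour 15); O (must start by hour 19). Taking the minimum, M must finish by hour 15 and start by 15 − 9 = hour 6.
J has several dependents: M (must start by hour 6); N (must start by hour 15). The earliest of those limits is hour 6, so J must start by 6 − 1 = hour 5.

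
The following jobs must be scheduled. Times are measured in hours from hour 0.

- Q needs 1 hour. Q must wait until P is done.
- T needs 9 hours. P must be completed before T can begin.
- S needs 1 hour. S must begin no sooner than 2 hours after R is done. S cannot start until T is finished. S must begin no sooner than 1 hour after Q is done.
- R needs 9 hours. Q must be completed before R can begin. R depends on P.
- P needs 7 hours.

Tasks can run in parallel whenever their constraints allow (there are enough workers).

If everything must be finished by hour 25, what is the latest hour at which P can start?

Nothing follows S; the deadline of hour 25 is its only limit. It must start by 25 − 1 = hour 24.
R has to be done before S (must start by hour 24, minus 2-hour gap → hour 22). That means finishing by hour 22, i.e. starting by 22 − 9 = hour 13.
Q has several dependents: R (must start by hour 13); S (must start by hour 24, minus 1-hour gap → hour 23). The earliest of those limits is hour 13, so Q must start by 13 − 1 = hour 12.
T has to be done before S (must start by hour 24). That means finishing by hour 24, i.e. starting by 24 − 9 = hour 15.
P feeds Q (must start by hour 12); R (must start by hour 13); T (must start by hour 15). Taking the minimum, P must finish by hour 12 and start by 12 − 7 = hour 5.

5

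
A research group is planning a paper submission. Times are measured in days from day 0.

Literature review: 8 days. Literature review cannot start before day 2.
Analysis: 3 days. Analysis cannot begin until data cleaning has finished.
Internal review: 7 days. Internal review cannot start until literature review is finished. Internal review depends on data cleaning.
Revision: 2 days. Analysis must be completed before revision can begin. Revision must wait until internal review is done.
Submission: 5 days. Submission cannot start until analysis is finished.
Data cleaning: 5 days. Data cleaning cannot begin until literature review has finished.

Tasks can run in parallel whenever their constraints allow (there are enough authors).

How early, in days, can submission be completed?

23

After its own release at day 2, literature review can start at day 2 and finishes at day 10.
After literature review (finishes day 10), data cleaning can start at day 10 and finishes at day 15.
Analysis waits on data cleaning (finishes day 15), so it starts at day 15 and finishes at 15 + 3 = day 18.
After analysis (finishes day 18), submission can start at day 18 and finishes at day 23.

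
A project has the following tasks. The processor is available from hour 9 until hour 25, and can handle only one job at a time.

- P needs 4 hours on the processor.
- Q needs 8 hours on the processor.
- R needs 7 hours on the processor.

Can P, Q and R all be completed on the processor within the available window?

No

The processor window is 25 − 9 = 16 hours.
Running back to back, the jobs need 4 + 8 + 7 = 19 hours on the processor.
Since 19 > 16, they cannot all fit.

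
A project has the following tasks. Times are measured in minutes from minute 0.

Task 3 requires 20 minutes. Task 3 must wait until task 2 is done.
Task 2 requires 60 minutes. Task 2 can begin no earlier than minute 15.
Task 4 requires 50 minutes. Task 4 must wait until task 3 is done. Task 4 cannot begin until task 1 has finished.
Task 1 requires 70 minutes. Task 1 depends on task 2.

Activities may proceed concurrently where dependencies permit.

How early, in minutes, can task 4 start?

145

Task 2 waits on its own release at minute 15, so it starts at minute 15 and finishes at 15 + 60 = minute 75.
Task 3 cannot begin until task 2 (finishes minute 75). It runs from minute 75 to 75 + 20 = minute 95.
Task 1 cannot begin until task 2 (finishes minute 75). It runs from minute 75 to 75 + 70 = minute 145.
Task 4 waits on task 3 (finishes minute 95); task 1 (finishes minute 145). The latest of these is minute 145, which is the earliest task 4 can start.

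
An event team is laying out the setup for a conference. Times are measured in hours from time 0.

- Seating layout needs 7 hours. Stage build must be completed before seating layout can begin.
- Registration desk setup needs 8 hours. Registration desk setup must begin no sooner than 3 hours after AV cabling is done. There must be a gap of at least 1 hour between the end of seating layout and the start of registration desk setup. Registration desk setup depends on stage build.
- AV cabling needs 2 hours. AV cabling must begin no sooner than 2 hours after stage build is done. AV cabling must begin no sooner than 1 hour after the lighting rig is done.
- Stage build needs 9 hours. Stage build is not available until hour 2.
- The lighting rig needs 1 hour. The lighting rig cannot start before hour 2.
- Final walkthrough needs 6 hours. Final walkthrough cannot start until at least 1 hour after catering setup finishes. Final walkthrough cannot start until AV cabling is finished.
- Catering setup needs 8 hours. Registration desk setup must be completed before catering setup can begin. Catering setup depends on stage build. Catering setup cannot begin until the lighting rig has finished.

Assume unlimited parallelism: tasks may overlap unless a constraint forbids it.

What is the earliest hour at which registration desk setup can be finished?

27

The lighting rig waits on its own release at hour 2, so it starts at hour 2 and finishes at 2 + 1 = hour 3.
Stage build cannot begin until its own release at hour 2. It runs from hour 2 to 2 + 9 = hour 11.
After stage build (finishes hour 11), seating layout can start at hour 11 and finishes at hour 18.
AV cabling has to wait for stage build (finishes hour 11, plus 2-hour gap → hour 13); the lighting rig (finishes hour 3, plus 1-hour gap → hour 4). The latest of these is hour 13, so AV cabling runs hour 13 to 13 + 2 = hour 15.
Registration desk setup cannot start until AV cabling (finishes hour 15, plus 3-hour gap → hour 18); seating layout (finishes hour 18, plus 1-hour gap → hour 19); stage build (finishes hour 11). The controlling bound is hour 19, so registration desk setup finishes at 19 + 8 = hour 27.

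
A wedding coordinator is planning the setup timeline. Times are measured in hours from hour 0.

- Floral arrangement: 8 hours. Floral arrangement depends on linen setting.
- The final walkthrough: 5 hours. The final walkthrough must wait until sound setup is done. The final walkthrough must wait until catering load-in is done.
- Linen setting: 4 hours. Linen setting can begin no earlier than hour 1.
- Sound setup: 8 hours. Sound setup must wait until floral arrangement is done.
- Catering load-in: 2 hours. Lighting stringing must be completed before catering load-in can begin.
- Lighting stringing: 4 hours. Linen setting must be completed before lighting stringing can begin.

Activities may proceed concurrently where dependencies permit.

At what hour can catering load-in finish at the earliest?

Linen setting waits on its own release at hour 1, so it starts at hour 1 and finishes at 1 + 4 = hour 5.
Lighting stringing cannot begin until linen setting (finishes hour 5). It runs from hour 5 to 5 + 4 = hour 9.
Catering load-in waits on lighting stringing (finishes hour 9), so it starts at hour 9 and finishes at 9 + 2 = hour 11.

11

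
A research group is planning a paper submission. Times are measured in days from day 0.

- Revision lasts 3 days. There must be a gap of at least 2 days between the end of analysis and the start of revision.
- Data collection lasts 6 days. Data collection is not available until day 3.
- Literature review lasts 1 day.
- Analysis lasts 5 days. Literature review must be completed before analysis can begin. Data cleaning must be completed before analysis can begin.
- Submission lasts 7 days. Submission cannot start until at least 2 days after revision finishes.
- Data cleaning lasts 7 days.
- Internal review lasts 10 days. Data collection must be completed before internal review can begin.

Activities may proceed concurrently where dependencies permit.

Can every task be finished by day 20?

Nothing blocks data cleaning, so it runs from day 0 to day 7.
Data collection waits on its own release at day 3, so it starts at day 3 and finishes at 3 + 6 = day 9.
After data collection (finishes day 9), internal review can start at day 9 and finishes at day 19.
Literature review can start immediately at day 0; it finishes at day 1.
For analysis: literature review (finishes day 1); data cleaning (finishes day 7). Taking the maximum gives a start of day 7, and it finishes at 7 + 5 = day 12.
After analysis (finishes day 12, plus 2-day gap → day 14), revision can start at day 14 and finishes at day 17.
After revision (finishes day 17, plus 2-day gap → day 19), submission can start at day 19 and finishes at day 26.
The earliest everything can be done is day 26, which is after the deadline of 20, so it is not possible.

No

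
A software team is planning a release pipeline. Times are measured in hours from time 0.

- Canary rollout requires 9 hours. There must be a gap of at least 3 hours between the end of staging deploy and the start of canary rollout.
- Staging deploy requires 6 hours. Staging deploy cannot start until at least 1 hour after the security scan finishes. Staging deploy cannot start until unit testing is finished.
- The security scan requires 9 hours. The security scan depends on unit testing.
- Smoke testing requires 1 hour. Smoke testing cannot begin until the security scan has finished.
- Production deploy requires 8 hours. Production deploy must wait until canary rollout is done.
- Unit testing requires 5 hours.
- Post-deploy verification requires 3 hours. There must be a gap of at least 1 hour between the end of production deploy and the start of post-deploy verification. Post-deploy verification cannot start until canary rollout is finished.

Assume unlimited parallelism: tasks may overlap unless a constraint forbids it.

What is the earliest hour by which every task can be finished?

45

Unit testing has no prerequisites, so it starts at hour 0 and finishes at hour 5.
After unit testing (finishes hour 5), the security scan can start at hour 5 and finishes at hour 14.
Smoke testing cannot begin until the security scan (finishes hour 14). It runs from hour 14 to 14 + 1 = hour 15.
Staging deploy needs all of the security scan (finishes hour 14, plus 1-hour gap → hour 15); unit testing (finishes hour 5). That puts its earliest start at hour 15; it finishes at 15 + 6 = hour 21.
Canary rollout waits on staging deploy (finishes hour 21, plus 3-hour gap → hour 24), so it starts at hour 24 and finishes at 24 + 9 = hour 33.
Production deploy waits on canary rollout (finishes hour 33), so it starts at hour 33 and finishes at 33 + 8 = hour 41.
Post-deploy verification needs all of production deploy (finishes hour 41, plus 1-hour gap → hour 42); canary rollout (finishes hour 33). That puts its earliest start at hour 42; it finishes at 42 + 3 = hour 45.
All tasks are finished once the last one completes. Finish times: Unit testing at 5, The security scan at 14, Staging deploy at 21, Smoke testing at 15, Canary rollout at 33, Production deploy at 41, Post-deploy verification at 45. The latest is hour 45.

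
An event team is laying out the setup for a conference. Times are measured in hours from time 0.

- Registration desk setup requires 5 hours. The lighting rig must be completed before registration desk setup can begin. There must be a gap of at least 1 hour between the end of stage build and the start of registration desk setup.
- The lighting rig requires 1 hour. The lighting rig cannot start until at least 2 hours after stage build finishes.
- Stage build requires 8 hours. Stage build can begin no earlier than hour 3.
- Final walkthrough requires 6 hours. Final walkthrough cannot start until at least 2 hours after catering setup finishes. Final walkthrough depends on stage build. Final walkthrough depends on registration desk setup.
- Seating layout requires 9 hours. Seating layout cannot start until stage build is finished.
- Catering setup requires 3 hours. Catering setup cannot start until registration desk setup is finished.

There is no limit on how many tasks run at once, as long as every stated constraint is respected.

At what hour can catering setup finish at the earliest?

Stage build waits on its own release at hour 3, so it starts at hour 3 and finishes at 3 + 8 = hour 11.
After stage build (finishes hour 11, plus 2-hour gap → hour 13), the lighting rig can start at hour 13 and finishes at hour 14.
Registration desk setup has to wait for the lighting rig (finishes hour 14); stage build (finishes hour 11, plus 1-hour gap → hour 12). The latest of these is hour 14, so registration desk setup runs hour 14 to 14 + 5 = hour 19.
Catering setup cannot begin until registration desk setup (finishes hour 19). It runs from hour 19 to 19 + 3 = hour 22.

22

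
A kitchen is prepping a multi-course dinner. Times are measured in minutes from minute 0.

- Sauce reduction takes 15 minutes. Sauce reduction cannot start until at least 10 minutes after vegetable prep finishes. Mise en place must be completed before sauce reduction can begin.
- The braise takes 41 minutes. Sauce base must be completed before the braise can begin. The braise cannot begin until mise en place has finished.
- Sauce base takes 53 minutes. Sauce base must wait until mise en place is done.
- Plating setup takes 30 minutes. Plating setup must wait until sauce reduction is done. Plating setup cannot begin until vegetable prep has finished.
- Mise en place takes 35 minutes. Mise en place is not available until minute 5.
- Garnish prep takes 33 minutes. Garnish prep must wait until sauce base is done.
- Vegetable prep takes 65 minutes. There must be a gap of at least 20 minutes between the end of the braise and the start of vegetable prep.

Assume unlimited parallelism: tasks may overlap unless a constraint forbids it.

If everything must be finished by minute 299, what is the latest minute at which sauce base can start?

To finish by minute 299, plating setup (duration 30) must start no later than minute 269.
Since plating setup (must start by minute 269) depends on it, sauce reduction must finish by minute 269. Backing off its 15-minute duration gives a latest start of minute 254.
Vegetable prep has several dependents: sauce reduction (must start by minute 254, minus 10-minute gap → minute 244); plating setup (must start by minute 269). The earliest of those limits is minute 244, so vegetable prep must start by 244 − 65 = minute 179.
Since vegetable prep (must start by minute 179, minus 20-minute gap → minute 159) depends on it, the braise must finish by minute 159. Backing off its 41-minute duration gives a latest start of minute 118.
To finish by minute 299, garnish prep (duration 33) must start no later than minute 266.
For sauce base: the braise (must start by minute 118); garnish prep (must start by minute 266). The most restrictive is minute 118; with a 53-minute duration, sauce base must start by minute 65.

65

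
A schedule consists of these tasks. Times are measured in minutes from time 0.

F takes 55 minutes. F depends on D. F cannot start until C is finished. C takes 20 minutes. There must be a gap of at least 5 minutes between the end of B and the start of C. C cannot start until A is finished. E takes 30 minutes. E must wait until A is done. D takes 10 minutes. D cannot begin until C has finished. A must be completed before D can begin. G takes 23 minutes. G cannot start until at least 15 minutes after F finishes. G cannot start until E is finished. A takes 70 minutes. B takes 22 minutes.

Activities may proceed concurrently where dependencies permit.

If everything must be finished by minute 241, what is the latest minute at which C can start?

G must finish by minute 241; it takes 23 minutes, so it must start by 241 − 23 = minute 218.
F has to be done before G (must start by minute 218, minus 15-minute gap → minute 203). That means finishing by minute 203, i.e. starting by 203 − 55 = minute 148.
Since F (must start by minute 148) depends on it, D must finish by minute 148. Backing off its 10-minute duration gives a latest start of minute 138.
C feeds D (must start by minute 138); F (must start by minute 148). Taking the minimum, C must finish by minute 138 and start by 138 − 20 = minute 118.

118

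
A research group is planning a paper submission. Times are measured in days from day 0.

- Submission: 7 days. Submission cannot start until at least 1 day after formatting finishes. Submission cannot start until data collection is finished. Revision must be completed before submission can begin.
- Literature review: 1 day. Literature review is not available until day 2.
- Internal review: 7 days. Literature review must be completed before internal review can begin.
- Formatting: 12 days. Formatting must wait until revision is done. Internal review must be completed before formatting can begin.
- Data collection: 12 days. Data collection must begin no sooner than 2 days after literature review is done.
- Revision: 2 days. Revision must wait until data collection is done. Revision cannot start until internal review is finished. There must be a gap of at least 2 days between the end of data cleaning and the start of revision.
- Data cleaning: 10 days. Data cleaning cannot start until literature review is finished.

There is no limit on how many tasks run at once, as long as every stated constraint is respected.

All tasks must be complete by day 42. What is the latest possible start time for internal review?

Submission must finish by day 42; it takes 7 days, so it must start by 42 − 7 = day 35.
Since submission (must start by day 35, minus 1-day gap → day 34) depends on it, formatting must finish by day 34. Backing off its 12-day duration gives a latest start of day 22.
Revision feeds formatting (must start by day 22); submission (must start by day 35). Taking the minimum, revision must finish by day 22 and start by 22 − 2 = day 20.
Internal review feeds revision (must start by day 20); formatting (must start by day 22). Taking the minimum, internal review must finish by day 20 and start by 20 − 7 = day 13.

13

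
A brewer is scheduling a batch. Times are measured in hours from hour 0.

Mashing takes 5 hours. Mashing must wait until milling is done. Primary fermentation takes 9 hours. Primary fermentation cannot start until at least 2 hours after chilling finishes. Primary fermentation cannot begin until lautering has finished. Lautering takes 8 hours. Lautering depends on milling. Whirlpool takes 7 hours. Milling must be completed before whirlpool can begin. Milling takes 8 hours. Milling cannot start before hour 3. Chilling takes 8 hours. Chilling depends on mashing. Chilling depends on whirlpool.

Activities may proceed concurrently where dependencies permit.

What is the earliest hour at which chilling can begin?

Milling waits on its own release at hour 3, so it starts at hour 3 and finishes at 3 + 8 = hour 11.
Whirlpool waits on milling (finishes hour 11), so it starts at hour 11 and finishes at 11 + 7 = hour 18.
Mashing waits on milling (finishes hour 11), so it starts at hour 11 and finishes at 11 + 5 = hour 16.
Chilling waits on mashing (finishes hour 16); whirlpool (finishes hour 18). The latest of these is hour 18, which is the earliest chilling can start.

18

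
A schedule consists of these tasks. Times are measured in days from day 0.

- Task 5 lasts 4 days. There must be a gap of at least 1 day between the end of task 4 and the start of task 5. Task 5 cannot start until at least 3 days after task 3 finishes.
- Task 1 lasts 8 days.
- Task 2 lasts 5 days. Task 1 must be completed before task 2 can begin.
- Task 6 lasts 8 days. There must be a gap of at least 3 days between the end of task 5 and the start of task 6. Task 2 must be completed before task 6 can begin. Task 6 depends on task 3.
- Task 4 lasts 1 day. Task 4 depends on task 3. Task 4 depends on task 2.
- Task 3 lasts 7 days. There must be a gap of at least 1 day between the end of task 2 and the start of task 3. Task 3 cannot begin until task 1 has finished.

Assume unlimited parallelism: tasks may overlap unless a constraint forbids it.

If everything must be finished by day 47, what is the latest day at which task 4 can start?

Task 6 has no dependents, so it just needs to finish by day 47. Starting by 47 − 8 = day 39 achieves that.
Task 5 has to be done before task 6 (must start by day 39, minus 3-day gap → day 36). That means finishing by day 36, i.e. starting by 36 − 4 = day 32.
Task 4 has to be done before task 5 (must start by day 32, minus 1-day gap → day 31). That means finishing by day 31, i.e. starting by 31 − 1 = day 30.

30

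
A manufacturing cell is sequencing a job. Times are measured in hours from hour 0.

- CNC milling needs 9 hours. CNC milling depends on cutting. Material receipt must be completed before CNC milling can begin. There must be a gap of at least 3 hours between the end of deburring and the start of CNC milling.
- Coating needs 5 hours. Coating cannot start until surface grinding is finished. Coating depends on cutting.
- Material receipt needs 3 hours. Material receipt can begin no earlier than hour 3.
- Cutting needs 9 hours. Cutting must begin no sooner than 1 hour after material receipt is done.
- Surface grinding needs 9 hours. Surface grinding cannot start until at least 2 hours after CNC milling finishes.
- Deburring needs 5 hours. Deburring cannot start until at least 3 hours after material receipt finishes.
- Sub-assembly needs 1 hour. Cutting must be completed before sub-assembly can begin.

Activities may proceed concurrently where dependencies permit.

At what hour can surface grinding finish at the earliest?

37

After its own release at hour 3, material receipt can start at hour 3 and finishes at hour 6.
After material receipt (finishes hour 6, plus 3-hour gap → hour 9), deburring can start at hour 9 and finishes at hour 14.
Cutting cannot begin until material receipt (finishes hour 6, plus 1-hour gap → hour 7). It runs from hour 7 to 7 + 9 = hour 16.
CNC milling needs all of cutting (finishes hour 16); material receipt (finishes hour 6); deburring (finishes hour 14, plus 3-hour gap → hour 17). That puts its earliest start at hour 17; it finishes at 17 + 9 = hour 26.
Surface grinding waits on CNC milling (finishes hour 26, plus 2-hour gap → hour 28), so it starts at hour 28 and finishes at 28 + 9 = hour 37.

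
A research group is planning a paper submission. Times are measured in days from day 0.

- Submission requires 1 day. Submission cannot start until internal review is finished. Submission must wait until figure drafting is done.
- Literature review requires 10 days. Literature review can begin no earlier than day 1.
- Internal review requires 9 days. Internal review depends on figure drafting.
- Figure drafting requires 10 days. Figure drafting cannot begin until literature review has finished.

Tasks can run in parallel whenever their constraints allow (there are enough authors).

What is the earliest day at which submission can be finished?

31

Literature review waits on its own release at day 1, so it starts at day 1 and finishes at 1 + 10 = day 11.
Figure drafting waits on literature review (finishes day 11), so it starts at day 11 and finishes at 11 + 10 = day 21.
After figure drafting (finishes day 21), internal review can start at day 21 and finishes at day 30.
For submission: internal review (finishes day 30); figure drafting (finishes day 21). Taking the maximum gives a start of day 30, and it finishes at 30 + 1 = day 31.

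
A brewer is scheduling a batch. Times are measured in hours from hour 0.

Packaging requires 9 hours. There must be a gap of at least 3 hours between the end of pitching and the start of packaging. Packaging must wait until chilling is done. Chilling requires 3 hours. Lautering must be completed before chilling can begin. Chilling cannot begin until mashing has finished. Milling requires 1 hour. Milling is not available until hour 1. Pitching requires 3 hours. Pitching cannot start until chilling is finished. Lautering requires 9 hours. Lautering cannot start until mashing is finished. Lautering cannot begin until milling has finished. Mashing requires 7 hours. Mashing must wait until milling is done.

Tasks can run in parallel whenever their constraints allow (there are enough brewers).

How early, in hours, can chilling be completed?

21

Milling waits on its own release at hour 1, so it starts at hour 1 and finishes at 1 + 1 = hour 2.
Mashing cannot begin until milling (finishes hour 2). It runs from hour 2 to 2 + 7 = hour 9.
Lautering cannot start until mashing (finishes hour 9); milling (finishes hour 2). The controlling bound is hour 9, so lautering finishes at 9 + 9 = hour 18.
Chilling has to wait for lautering (finishes hour 18); mashing (finishes hour 9). The latest of these is hour 18, so chilling runs hour 18 to 18 + 3 = hour 21.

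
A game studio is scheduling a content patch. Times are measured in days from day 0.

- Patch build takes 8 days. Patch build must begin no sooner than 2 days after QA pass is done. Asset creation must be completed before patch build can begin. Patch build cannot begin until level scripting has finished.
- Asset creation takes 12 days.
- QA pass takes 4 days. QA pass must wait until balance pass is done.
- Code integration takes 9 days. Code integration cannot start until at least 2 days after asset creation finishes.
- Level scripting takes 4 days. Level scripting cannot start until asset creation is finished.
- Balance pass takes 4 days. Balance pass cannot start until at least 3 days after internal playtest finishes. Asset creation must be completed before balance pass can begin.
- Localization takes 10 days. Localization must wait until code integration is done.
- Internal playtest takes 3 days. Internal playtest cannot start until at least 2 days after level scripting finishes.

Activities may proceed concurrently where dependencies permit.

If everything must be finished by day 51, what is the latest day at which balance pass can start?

Patch build has no dependents, so it just needs to finish by day 51. Starting by 51 − 8 = day 43 achieves that.
QA pass has to be done before patch build (must start by day 43, minus 2-day gap → day 41). That means finishing by day 41, i.e. starting by 41 − 4 = day 37.
Balance pass feeds into QA pass (must start by day 37); so balance pass must finish by day 37 and therefore start by day 33.

33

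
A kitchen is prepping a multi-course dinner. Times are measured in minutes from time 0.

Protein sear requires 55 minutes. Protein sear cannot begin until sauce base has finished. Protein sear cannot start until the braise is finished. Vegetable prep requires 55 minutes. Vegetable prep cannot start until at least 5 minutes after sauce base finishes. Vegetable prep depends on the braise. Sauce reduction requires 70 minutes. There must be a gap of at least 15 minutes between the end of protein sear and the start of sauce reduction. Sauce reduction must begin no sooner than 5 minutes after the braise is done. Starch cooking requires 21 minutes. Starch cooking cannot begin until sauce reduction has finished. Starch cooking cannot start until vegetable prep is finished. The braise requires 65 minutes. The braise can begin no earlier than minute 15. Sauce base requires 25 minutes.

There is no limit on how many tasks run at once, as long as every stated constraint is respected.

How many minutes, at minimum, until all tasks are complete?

241

The braise waits on its own release at minute 15, so it starts at minute 15 and finishes at 15 + 65 = minute 80.
Nothing blocks sauce base, so it runs from minute 0 to minute 25.
Vegetable prep cannot start until sauce base (finishes minute 25, plus 5-minute gap → minute 30); the braise (finishes minute 80). The controlling bound is minute 80, so vegetable prep finishes at 80 + 55 = minute 135.
Protein sear cannot start until sauce base (finishes minute 25); the braise (finishes minute 80). The controlling bound is minute 80, so protein sear finishes at 80 + 55 = minute 135.
Sauce reduction cannot start until protein sear (finishes minute 135, plus 15-minute gap → minute 150); the braise (finishes minute 80, plus 5-minute gap → minute 85). The controlling bound is minute 150, so sauce reduction finishes at 150 + 70 = minute 220.
Starch cooking needs all of sauce reduction (finishes minute 220); vegetable prep (finishes minute 135). That puts its earliest start at minute 220; it finishes at 220 + 21 = minute 241.
All tasks are finished once the last one completes. Finish times: Sauce base at 25, The braise at 80, Protein sear at 135, Vegetable prep at 135, Sauce reduction at 220, Starch cooking at 241. The latest is minute 241.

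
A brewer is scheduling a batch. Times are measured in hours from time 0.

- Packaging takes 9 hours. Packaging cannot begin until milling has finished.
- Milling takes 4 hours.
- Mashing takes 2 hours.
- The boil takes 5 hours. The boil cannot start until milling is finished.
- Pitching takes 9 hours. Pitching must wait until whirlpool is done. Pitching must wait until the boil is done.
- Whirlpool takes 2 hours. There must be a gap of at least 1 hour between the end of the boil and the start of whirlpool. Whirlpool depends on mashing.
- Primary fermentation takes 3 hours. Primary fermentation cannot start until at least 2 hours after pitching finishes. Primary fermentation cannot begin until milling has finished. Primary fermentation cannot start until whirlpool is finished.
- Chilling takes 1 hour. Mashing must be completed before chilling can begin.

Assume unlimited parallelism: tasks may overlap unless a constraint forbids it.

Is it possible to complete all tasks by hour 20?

No

Mashing can start immediately at hour 0; it finishes at hour 2.
Chilling waits on mashing (finishes hour 2), so it starts at hour 2 and finishes at 2 + 1 = hour 3.
Milling can start immediately at hour 0; it finishes at hour 4.
Packaging waits on milling (finishes hour 4), so it starts at hour 4 and finishes at 4 + 9 = hour 13.
The boil cannot begin until milling (finishes hour 4). It runs from hour 4 to 4 + 5 = hour 9.
For whirlpool: the boil (finishes hour 9, plus 1-hour gap → hour 10); mashing (finishes hour 2). Taking the maximum gives a start of hour 10, and it finishes at 10 + 2 = hour 12.
Pitching needs all of whirlpool (finishes hour 12); the boil (finishes hour 9). That puts its earliest start at hour 12; it finishes at 12 + 9 = hour 21.
Primary fermentation has to wait for pitching (finishes hour 21, plus 2-hour gap → hour 23); milling (finishes hour 4); whirlpool (finishes hour 12). The latest of these is hour 23, so primary fermentation runs hour 23 to 23 + 3 = hour 26.
The earliest everything can be done is hour 26, which is after the deadline of 20, so it is not possible.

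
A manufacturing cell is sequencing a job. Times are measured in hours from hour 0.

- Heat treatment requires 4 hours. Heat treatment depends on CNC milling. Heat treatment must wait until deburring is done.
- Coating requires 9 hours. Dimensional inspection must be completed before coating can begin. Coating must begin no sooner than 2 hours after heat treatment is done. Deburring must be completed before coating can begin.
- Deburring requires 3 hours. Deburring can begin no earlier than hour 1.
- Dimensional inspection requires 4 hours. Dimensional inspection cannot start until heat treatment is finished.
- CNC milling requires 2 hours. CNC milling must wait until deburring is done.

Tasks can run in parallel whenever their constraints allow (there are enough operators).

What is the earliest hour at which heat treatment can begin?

6

Deburring waits on its own release at hour 1, so it starts at hour 1 and finishes at 1 + 3 = hour 4.
CNC milling cannot begin until deburring (finishes hour 4). It runs from hour 4 to 4 + 2 = hour 6.
Heat treatment waits on CNC milling (finishes hour 6); deburring (finishes hour 4). The latest of these is hour 6, which is the earliest heat treatment can start.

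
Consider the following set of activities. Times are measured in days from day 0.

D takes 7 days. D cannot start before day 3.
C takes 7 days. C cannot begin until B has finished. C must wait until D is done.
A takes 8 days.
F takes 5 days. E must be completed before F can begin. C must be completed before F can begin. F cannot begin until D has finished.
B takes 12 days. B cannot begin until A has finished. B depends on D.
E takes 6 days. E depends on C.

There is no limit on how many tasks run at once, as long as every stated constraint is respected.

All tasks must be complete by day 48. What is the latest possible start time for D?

11

F has no dependents, so it just needs to finish by day 48. Starting by 48 − 5 = day 43 achieves that.
E must finish before F (must start by day 43). With a 6-day duration, E must start by 43 − 6 = day 37.
C must finish in time for E (must start by day 37); F (must start by day 43). The tightest is day 37, so C must start by 37 − 7 = day 30.
B has to be done before C (must start by day 30). That means finishing by day 30, i.e. starting by 30 − 12 = day 18.
D has several dependents: B (must start by day 18); C (must start by day 30); F (must start by day 43). The earliest of those limits is day 18, so D must start by 18 − 7 = day 11.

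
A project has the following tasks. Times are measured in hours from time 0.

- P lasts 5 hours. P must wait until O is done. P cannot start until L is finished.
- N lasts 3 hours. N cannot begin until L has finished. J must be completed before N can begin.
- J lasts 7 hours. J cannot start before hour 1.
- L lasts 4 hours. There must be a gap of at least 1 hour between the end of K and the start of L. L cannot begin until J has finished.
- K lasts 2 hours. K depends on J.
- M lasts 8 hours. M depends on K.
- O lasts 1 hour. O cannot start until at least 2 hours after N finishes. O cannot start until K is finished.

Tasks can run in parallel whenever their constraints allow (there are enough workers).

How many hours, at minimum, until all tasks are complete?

26

J waits on its own release at hour 1, so it starts at hour 1 and finishes at 1 + 7 = hour 8.
K cannot begin until J (finishes hour 8). It runs from hour 8 to 8 + 2 = hour 10.
M waits on K (finishes hour 10), so it starts at hour 10 and finishes at 10 + 8 = hour 18.
L has to wait for K (finishes hour 10, plus 1-hour gap → hour 11); J (finishes hour 8). The latest of these is hour 11, so L runs hour 11 to 11 + 4 = hour 15.
N needs all of L (finishes hour 15); J (finishes hour 8). That puts its earliest start at hour 15; it finishes at 15 + 3 = hour 18.
O has to wait for N (finishes hour 18, plus 2-hour gap → hour 20); K (finishes hour 10). The latest of these is hour 20, so O runs hour 20 to 20 + 1 = hour 21.
P has to wait for O (finishes hour 21); L (finishes hour 15). The latest of these is hour 21, so P runs hour 21 to 21 + 5 = hour 26.
All tasks are finished once the last one completes. Finish times: J at 8, K at 10, L at 15, M at 18, N at 18, O at 21, P at 26. The latest is hour 26.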